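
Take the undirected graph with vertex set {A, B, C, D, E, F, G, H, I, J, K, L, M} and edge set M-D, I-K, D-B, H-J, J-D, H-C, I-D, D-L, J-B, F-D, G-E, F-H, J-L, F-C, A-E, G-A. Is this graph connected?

No

Component: {A, E, G}
Component: {B, C, D, F, H, I, J, K, L, M}
No edge joins these 2 groups, so the graph is disconnected.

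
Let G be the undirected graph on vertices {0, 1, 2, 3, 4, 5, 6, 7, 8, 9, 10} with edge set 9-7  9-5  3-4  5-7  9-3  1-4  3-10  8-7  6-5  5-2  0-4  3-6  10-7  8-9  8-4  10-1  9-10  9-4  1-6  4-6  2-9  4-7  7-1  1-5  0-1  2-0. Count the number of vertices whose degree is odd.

6

Degrees: 0:3, 1:6, 2:3, 3:4, 4:7, 5:5, 6:4, 7:6, 8:3, 9:7, 10:4
Odd-degree vertices: 0, 2, 4, 5, 8, 9.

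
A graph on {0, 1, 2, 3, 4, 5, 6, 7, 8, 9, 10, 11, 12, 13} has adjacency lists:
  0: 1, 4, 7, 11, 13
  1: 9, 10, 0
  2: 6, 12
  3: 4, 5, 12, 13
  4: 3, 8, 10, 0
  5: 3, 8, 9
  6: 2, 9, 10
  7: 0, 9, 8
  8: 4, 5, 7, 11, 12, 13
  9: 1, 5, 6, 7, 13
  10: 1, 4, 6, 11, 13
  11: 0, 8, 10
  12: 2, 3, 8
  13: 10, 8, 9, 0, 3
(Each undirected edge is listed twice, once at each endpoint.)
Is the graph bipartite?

Yes

A valid 2-coloring puts {1, 4, 5, 6, 7, 11, 12, 13} on one side and {0, 2, 3, 8, 9, 10} on the other; every edge crosses between the two sides.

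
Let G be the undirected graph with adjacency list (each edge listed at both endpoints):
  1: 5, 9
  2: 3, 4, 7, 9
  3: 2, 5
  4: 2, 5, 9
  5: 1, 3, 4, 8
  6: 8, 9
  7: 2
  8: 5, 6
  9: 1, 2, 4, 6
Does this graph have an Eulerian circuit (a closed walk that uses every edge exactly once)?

No

Degrees: 1:2, 2:4, 3:2, 4:3, 5:4, 6:2, 7:1, 8:2, 9:4
Vertices with odd degree: 4, 7. An Eulerian circuit requires all degrees even.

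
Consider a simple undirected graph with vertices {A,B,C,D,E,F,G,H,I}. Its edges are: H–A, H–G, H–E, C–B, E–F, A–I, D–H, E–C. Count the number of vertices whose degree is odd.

6

Degrees: A:2, B:1, C:2, D:1, E:3, F:1, G:1, H:4, I:1
Odd-degree vertices: B, D, E, F, G, I.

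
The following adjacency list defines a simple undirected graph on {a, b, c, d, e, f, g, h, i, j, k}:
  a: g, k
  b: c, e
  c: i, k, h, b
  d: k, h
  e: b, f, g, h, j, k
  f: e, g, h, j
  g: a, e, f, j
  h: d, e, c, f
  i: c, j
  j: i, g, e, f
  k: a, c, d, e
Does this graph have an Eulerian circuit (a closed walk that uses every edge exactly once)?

Yes

Degrees: a:2, b:2, c:4, d:2, e:6, f:4, g:4, h:4, i:2, j:4, k:4
All degrees are even and the non-isolated vertices are connected — an Eulerian circuit exists.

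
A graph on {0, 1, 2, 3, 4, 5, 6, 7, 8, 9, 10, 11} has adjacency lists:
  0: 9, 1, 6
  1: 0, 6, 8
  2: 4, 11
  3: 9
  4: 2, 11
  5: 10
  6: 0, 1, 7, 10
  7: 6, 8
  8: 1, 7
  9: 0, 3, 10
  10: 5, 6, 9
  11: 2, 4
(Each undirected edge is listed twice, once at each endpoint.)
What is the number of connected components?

2

Component: {2, 4, 11}
Component: {0, 1, 3, 5, 6, 7, 8, 9, 10}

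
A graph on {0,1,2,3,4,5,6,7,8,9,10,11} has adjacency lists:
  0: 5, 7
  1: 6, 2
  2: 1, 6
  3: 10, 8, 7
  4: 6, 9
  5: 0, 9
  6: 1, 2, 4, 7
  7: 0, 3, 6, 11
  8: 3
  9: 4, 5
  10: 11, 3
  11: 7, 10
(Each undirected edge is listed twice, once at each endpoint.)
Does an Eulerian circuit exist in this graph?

No

Degrees: 0:2, 1:2, 2:2, 3:3, 4:2, 5:2, 6:4, 7:4, 8:1, 9:2, 10:2, 11:2
Vertices with odd degree: 3, 8. An Eulerian circuit requires all degrees even.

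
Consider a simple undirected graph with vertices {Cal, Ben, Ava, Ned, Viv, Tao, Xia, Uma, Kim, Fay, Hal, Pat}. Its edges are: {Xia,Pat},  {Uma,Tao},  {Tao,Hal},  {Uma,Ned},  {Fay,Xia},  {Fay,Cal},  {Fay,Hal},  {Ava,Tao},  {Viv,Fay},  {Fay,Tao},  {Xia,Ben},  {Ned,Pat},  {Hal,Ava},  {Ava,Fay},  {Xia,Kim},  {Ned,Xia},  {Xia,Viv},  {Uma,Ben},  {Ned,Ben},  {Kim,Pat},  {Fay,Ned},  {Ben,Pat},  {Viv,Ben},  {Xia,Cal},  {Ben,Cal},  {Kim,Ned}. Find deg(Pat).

4

Neighbors of Pat: Ben, Ned, Xia, Kim.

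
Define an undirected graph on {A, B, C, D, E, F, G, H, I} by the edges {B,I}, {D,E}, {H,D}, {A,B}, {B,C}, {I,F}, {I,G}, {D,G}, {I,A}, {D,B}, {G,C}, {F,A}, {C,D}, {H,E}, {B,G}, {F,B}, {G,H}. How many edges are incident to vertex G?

Neighbors of G: B, C, D, H, I.

5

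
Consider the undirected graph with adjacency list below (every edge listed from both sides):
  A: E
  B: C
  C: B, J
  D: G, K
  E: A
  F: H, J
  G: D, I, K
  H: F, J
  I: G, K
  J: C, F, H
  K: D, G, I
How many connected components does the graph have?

Component: {A, E}
Component: {D, G, I, K}
Component: {B, C, F, H, J}

3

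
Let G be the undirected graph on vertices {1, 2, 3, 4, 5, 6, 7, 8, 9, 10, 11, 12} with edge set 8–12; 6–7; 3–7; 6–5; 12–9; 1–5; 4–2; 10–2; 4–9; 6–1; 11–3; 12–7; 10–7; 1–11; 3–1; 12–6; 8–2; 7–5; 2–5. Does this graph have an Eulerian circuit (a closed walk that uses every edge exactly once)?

Degrees: 1:4, 2:4, 3:3, 4:2, 5:4, 6:4, 7:5, 8:2, 9:2, 10:2, 11:2, 12:4
Vertices with odd degree: 3, 7. An Eulerian circuit requires all degrees even.

No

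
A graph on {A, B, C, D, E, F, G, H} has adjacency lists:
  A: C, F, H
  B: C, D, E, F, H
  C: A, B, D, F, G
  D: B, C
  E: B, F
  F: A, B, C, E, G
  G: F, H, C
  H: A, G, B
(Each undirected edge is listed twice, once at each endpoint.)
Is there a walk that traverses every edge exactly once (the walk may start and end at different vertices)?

Degrees: A:3, B:5, C:5, D:2, E:2, F:5, G:3, H:3
Odd-degree vertices: A, B, C, F, G, H (6 total).
With 6 odd-degree vertices (more than two), no single trail can use every edge.

No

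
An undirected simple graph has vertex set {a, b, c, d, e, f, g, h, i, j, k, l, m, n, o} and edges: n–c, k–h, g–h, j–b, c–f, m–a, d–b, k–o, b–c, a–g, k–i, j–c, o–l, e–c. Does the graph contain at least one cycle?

Yes

The graph has 15 vertices, 14 edges, and 2 connected components.
One cycle is b-c-j-b.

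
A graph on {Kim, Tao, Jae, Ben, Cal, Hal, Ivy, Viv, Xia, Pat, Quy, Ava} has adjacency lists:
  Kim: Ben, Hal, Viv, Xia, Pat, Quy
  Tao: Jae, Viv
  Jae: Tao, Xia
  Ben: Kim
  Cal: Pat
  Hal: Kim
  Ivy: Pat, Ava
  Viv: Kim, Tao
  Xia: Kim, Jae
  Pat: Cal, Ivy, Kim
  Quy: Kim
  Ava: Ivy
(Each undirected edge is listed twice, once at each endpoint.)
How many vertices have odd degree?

Degrees: Kim:6, Tao:2, Jae:2, Ben:1, Cal:1, Hal:1, Ivy:2, Viv:2, Xia:2, Pat:3, Quy:1, Ava:1
Odd-degree vertices: Ben, Cal, Hal, Pat, Quy, Ava.

6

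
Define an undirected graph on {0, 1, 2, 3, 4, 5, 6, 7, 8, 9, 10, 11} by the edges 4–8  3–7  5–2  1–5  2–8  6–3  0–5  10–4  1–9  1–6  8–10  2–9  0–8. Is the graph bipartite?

The cycle 8-4-10-8 has length 3, which is odd, so the graph is not bipartite.

No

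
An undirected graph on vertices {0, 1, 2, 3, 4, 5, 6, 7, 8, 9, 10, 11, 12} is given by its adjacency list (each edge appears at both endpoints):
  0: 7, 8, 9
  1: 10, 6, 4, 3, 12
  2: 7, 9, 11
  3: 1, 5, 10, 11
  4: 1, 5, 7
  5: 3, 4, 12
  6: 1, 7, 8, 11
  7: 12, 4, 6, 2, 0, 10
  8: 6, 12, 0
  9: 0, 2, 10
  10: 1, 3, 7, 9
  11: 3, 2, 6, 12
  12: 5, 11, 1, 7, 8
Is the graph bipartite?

1-3-10-1 is an odd cycle (length 3), and a bipartite graph can contain only even cycles.

No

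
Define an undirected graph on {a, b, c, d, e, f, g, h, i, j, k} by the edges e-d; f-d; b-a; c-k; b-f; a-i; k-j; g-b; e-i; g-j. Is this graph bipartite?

Yes

Partition the vertices as {b, c, d, h, i, j} vs {a, e, f, g, k}. Each listed edge has one endpoint in each part, so the graph is bipartite.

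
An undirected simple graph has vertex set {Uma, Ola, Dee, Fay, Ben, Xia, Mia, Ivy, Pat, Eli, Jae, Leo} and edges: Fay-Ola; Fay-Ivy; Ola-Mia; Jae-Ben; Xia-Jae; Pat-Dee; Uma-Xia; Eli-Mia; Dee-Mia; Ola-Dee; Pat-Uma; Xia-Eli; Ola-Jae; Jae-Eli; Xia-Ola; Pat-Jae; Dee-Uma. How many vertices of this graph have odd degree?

Degrees: Uma:3, Ola:5, Dee:4, Fay:2, Ben:1, Xia:4, Mia:3, Ivy:1, Pat:3, Eli:3, Jae:5, Leo:0
Odd-degree vertices: Uma, Ola, Ben, Mia, Ivy, Pat, Eli, Jae.

8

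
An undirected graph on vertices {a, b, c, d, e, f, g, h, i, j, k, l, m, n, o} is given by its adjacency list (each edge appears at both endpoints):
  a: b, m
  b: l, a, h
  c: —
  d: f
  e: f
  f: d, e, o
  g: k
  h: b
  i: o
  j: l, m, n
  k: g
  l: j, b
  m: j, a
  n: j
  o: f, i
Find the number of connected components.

4

Component: {c}
Component: {g, k}
Component: {d, e, f, i, o}
Component: {a, b, h, j, l, m, n}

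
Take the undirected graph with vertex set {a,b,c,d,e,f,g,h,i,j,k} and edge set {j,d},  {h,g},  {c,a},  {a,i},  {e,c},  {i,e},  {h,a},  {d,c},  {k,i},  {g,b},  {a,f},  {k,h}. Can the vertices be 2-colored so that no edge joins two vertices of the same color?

Yes

Color {b, c, f, h, i, j} black and {a, d, e, g, k} white. No edge joins two same-colored vertices, so the graph is bipartite.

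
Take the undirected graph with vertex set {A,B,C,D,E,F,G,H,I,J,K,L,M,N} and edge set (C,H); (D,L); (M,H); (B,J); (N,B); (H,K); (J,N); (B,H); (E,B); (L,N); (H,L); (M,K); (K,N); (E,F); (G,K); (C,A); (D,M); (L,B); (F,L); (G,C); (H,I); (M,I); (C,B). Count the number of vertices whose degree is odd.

2

Degrees: A:1, B:6, C:4, D:2, E:2, F:2, G:2, H:6, I:2, J:2, K:4, L:5, M:4, N:4
Odd-degree vertices: A, L.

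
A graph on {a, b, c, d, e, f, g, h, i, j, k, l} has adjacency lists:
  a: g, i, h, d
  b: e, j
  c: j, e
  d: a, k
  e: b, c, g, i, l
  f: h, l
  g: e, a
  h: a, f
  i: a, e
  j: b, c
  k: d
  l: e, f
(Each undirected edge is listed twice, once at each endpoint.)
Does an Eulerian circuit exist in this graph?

No

Degrees: a:4, b:2, c:2, d:2, e:5, f:2, g:2, h:2, i:2, j:2, k:1, l:2
Vertices with odd degree: e, k. An Eulerian circuit requires all degrees even.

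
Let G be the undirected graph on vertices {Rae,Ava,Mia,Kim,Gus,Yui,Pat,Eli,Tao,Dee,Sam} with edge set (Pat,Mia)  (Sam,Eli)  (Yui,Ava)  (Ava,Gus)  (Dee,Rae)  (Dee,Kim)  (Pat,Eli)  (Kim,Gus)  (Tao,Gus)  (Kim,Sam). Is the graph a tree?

The graph has 11 vertices and 10 edges.
Connected and |E| = |V| - 1, which characterizes a tree.

Yes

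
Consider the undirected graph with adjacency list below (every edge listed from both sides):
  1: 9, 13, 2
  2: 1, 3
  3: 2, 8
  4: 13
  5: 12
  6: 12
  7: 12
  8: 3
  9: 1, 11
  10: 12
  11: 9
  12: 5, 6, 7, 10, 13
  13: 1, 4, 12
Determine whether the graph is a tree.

Yes

The graph has 13 vertices and 12 edges.
It is connected with exactly 12 edges, hence acyclic — it is a tree.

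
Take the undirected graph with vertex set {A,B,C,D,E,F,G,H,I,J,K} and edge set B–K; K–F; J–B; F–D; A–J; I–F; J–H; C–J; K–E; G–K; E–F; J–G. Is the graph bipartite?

No

E-F-K-E is an odd cycle (length 3), and a bipartite graph can contain only even cycles.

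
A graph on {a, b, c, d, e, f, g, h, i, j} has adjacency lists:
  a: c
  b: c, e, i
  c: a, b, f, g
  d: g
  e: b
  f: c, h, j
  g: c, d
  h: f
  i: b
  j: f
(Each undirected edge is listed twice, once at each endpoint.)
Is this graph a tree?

|V| = 10, |E| = 9.
It is connected with exactly 9 edges, hence acyclic — it is a tree.

Yes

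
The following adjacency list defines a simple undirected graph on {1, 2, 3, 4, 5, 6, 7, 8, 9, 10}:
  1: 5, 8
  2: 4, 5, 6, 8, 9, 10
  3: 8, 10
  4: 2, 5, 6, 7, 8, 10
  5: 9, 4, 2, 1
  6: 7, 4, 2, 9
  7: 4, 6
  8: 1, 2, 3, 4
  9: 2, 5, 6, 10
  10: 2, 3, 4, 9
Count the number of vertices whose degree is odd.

0

Degrees: 1:2, 2:6, 3:2, 4:6, 5:4, 6:4, 7:2, 8:4, 9:4, 10:4
Odd-degree vertices: none.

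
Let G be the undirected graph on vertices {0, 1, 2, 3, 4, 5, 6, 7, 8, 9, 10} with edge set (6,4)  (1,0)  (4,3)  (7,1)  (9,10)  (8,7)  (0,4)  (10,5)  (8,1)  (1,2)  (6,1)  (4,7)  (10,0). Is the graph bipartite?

The cycle 1-8-7-1 has length 3, which is odd, so the graph is not bipartite.

No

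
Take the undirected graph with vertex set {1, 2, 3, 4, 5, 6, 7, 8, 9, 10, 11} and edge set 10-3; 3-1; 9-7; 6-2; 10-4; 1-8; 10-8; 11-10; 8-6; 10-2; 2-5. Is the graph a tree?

The graph has 11 vertices and 11 edges.
It splits into 2 components, so it cannot be a tree.

No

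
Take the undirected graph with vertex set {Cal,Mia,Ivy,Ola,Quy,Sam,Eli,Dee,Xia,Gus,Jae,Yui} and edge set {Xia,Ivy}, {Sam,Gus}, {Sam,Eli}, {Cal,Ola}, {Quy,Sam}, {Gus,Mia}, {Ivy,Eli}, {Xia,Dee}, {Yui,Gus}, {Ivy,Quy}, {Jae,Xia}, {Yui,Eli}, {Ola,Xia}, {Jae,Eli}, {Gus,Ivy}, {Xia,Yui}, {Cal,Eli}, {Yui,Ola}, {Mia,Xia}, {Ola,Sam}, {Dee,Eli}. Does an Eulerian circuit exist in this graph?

Yes

Degrees: Cal:2, Mia:2, Ivy:4, Ola:4, Quy:2, Sam:4, Eli:6, Dee:2, Xia:6, Gus:4, Jae:2, Yui:4
Every vertex has even degree and the edges form a single connected piece, so an Eulerian circuit exists.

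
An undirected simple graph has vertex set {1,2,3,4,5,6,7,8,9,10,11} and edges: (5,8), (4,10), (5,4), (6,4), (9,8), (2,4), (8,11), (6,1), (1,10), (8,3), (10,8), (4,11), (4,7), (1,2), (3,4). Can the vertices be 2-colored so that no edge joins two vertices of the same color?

Yes

Partition the vertices as {2, 3, 5, 6, 7, 9, 10, 11} vs {1, 4, 8}. Each listed edge has one endpoint in each part, so the graph is bipartite.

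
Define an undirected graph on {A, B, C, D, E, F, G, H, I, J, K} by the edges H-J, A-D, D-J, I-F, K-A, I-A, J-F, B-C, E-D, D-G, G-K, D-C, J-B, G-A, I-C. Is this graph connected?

Starting from A and exploring outward reaches every vertex (A, D, G, I, K, J, E, C, F, H, B); the graph is connected.

Yes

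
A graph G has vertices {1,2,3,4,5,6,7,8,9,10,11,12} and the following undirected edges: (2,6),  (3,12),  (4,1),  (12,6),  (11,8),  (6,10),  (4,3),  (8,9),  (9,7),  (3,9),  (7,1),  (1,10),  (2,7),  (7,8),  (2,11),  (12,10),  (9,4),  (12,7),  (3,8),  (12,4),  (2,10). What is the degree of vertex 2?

4

Neighbors of 2: 6, 7, 10, 11.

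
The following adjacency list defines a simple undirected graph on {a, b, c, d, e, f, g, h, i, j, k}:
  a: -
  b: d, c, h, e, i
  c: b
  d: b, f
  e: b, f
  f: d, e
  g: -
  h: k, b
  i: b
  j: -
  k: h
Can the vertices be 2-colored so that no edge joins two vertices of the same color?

Partition the vertices as {a, c, d, e, g, h, i, j} vs {b, f, k}. Each listed edge has one endpoint in each part, so the graph is bipartite.

Yes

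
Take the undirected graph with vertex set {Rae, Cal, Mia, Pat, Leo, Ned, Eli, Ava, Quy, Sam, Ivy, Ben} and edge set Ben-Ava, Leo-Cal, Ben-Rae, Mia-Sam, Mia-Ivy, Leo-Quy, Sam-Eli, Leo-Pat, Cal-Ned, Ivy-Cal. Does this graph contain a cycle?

|V| = 12, |E| = 10, number of components = 2.
A forest on 12 vertices with 2 components has exactly 10 edges, which matches — so no cycle.

No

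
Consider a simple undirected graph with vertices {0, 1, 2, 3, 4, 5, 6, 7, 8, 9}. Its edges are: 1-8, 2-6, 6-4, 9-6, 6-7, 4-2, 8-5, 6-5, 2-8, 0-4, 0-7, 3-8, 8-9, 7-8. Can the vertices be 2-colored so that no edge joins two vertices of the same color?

2-4-0-7-8-2 is an odd cycle (length 5), and a bipartite graph can contain only even cycles.

No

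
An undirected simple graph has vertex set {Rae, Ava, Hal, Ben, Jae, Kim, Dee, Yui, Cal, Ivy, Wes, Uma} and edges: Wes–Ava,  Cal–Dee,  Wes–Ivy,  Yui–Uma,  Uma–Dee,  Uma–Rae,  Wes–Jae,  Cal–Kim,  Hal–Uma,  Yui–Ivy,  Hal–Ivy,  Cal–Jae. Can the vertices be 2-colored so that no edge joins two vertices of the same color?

No

Dee-Cal-Jae-Wes-Ivy-Yui-Uma-Dee is an odd cycle (length 7), and a bipartite graph can contain only even cycles.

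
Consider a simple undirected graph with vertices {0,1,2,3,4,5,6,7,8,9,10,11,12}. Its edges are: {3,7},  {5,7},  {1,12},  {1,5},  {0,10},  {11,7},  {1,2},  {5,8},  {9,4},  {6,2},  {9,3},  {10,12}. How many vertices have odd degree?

Degrees: 0:1, 1:3, 2:2, 3:2, 4:1, 5:3, 6:1, 7:3, 8:1, 9:2, 10:2, 11:1, 12:2
Odd-degree vertices: 0, 1, 4, 5, 6, 7, 8, 11.

8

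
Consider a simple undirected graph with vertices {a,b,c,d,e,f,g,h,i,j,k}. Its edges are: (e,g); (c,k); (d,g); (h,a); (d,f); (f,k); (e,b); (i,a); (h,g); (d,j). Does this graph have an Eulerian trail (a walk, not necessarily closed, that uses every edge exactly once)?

Degrees: a:2, b:1, c:1, d:3, e:2, f:2, g:3, h:2, i:1, j:1, k:2
Odd-degree vertices: b, c, d, g, i, j (6 total).
With 6 odd-degree vertices (more than two), no single trail can use every edge.

No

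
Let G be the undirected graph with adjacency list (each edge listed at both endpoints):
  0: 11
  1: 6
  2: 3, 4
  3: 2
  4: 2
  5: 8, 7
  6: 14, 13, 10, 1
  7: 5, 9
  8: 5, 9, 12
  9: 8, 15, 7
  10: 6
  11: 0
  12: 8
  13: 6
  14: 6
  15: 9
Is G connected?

No

Component: {0, 11}
Component: {2, 3, 4}
Component: {1, 6, 10, 13, 14}
Component: {5, 7, 8, 9, 12, 15}
No edge joins these 4 groups, so the graph is disconnected.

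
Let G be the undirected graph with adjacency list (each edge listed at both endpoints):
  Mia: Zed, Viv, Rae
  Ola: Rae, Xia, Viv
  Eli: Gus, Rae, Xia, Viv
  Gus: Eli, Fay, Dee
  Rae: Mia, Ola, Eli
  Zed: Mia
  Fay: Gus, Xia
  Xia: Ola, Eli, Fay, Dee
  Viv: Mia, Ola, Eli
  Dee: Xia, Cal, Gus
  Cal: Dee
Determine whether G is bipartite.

A valid 2-coloring puts {Gus, Rae, Zed, Xia, Viv, Cal} on one side and {Mia, Ola, Eli, Fay, Dee} on the other; every edge crosses between the two sides.

Yes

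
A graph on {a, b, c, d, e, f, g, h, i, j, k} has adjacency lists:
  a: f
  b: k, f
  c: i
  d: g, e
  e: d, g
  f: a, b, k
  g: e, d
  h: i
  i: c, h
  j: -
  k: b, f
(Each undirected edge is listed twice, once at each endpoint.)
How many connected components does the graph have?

Component: {j}
Component: {c, h, i}
Component: {d, e, g}
Component: {a, b, f, k}

4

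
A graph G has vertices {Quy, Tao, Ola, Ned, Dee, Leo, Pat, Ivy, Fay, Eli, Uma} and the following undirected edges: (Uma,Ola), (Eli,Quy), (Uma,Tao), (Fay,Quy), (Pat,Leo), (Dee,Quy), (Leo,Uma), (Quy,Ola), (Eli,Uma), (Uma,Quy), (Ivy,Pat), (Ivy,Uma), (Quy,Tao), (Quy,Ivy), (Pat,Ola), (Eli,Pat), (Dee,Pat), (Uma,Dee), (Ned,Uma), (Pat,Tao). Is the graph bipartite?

Eli-Quy-Uma-Eli is an odd cycle (length 3), and a bipartite graph can contain only even cycles.

No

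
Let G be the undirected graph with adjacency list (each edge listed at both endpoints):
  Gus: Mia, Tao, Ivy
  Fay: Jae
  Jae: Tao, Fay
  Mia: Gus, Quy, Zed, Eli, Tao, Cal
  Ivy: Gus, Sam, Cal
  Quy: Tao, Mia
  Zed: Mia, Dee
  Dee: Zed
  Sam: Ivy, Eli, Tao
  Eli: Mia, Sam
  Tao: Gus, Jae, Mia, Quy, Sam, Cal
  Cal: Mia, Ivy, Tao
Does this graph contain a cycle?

|V| = 12, |E| = 17, number of components = 1.
Since 17 > 12 - 1, a cycle must exist; for instance Gus-Mia-Cal-Tao-Sam-Ivy-Gus.

Yes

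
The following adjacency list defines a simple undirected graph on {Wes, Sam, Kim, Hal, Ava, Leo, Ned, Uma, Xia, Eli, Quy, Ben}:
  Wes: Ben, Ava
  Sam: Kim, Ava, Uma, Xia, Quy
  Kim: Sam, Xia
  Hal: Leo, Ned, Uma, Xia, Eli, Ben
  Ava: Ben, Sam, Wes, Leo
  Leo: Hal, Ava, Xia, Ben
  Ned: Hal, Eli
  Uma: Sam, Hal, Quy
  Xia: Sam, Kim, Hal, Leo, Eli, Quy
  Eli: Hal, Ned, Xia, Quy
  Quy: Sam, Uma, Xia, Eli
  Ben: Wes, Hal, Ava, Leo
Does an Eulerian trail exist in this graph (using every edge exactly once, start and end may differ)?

Yes

Degrees: Wes:2, Sam:5, Kim:2, Hal:6, Ava:4, Leo:4, Ned:2, Uma:3, Xia:6, Eli:4, Quy:4, Ben:4
Odd-degree vertices: Sam, Uma (2 total).
The non-isolated vertices are connected and exactly 2 have odd degree, so an Eulerian trail exists (from Sam to Uma).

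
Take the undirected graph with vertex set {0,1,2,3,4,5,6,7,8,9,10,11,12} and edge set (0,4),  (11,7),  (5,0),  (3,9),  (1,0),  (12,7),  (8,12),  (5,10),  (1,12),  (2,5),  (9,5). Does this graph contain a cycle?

|V| = 13, |E| = 11, number of components = 2.
Since 11 = 13 - 2, the graph is a forest and contains no cycle.

No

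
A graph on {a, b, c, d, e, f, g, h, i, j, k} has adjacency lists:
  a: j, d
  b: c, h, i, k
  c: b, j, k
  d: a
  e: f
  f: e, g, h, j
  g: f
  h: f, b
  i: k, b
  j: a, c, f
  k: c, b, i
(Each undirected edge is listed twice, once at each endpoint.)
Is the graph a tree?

No

The graph has 11 vertices and 13 edges.
Connected but with 13 > 10 edges, so it has a cycle and is not a tree.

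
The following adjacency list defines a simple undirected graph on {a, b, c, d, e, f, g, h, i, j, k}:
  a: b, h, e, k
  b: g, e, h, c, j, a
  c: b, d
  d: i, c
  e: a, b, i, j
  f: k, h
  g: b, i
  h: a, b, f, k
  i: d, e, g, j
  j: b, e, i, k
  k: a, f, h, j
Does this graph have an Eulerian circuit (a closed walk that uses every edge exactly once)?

Yes

Degrees: a:4, b:6, c:2, d:2, e:4, f:2, g:2, h:4, i:4, j:4, k:4
Every vertex has even degree and the edges form a single connected piece, so an Eulerian circuit exists.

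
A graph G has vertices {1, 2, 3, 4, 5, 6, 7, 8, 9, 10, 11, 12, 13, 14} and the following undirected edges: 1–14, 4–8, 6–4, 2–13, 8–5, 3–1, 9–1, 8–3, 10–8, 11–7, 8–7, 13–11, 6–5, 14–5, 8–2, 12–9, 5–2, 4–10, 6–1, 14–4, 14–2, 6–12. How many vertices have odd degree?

Degrees: 1:4, 2:4, 3:2, 4:4, 5:4, 6:4, 7:2, 8:6, 9:2, 10:2, 11:2, 12:2, 13:2, 14:4
Odd-degree vertices: none.

0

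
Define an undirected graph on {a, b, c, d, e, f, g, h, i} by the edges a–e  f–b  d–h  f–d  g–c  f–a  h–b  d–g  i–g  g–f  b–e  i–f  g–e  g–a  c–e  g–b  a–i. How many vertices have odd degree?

4

Degrees: a:4, b:4, c:2, d:3, e:4, f:5, g:7, h:2, i:3
Odd-degree vertices: d, f, g, i.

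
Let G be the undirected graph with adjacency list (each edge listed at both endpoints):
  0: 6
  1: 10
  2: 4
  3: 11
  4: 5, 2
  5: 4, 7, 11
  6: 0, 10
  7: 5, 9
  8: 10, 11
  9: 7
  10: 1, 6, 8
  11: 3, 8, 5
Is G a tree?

Yes

|V| = 12, |E| = 11.
It is connected with exactly 11 edges, hence acyclic — it is a tree.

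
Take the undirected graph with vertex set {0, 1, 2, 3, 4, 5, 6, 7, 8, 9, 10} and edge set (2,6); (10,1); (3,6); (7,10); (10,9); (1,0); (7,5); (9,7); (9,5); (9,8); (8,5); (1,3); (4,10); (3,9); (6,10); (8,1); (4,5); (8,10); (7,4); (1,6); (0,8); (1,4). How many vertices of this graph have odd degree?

Degrees: 0:2, 1:6, 2:1, 3:3, 4:4, 5:4, 6:4, 7:4, 8:5, 9:5, 10:6
Odd-degree vertices: 2, 3, 8, 9.

4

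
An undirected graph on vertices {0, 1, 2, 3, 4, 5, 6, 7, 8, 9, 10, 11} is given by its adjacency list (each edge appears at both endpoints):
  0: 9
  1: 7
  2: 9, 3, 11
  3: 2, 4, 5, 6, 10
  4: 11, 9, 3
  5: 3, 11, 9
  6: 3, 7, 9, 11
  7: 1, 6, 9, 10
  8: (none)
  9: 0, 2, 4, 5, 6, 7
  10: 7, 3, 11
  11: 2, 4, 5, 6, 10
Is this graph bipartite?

No

The cycle 6-9-7-6 has length 3, which is odd, so the graph is not bipartite.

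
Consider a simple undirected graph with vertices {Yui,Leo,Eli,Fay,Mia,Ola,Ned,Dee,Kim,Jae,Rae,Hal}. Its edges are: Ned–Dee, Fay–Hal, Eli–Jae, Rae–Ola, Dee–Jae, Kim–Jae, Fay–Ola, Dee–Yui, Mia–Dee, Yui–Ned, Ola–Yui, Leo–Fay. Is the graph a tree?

The graph has 12 vertices and 12 edges.
A tree on 12 vertices has exactly 11 edges; this graph has 12, so it contains a cycle and is not a tree.

No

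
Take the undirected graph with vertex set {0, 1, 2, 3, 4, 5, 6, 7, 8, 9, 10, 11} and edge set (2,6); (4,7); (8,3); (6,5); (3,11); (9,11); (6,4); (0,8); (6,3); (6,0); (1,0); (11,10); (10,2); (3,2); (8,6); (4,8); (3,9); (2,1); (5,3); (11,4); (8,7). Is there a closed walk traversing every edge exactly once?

Degrees: 0:3, 1:2, 2:4, 3:6, 4:4, 5:2, 6:6, 7:2, 8:5, 9:2, 10:2, 11:4
Vertices with odd degree: 0, 8. An Eulerian circuit requires all degrees even.

No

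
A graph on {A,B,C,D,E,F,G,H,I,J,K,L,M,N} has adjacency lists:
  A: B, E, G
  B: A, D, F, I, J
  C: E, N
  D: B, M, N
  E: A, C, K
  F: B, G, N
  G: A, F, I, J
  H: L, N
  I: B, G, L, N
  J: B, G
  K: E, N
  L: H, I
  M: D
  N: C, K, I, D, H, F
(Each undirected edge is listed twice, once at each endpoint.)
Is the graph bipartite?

Color {B, E, G, L, M, N} black and {A, C, D, F, H, I, J, K} white. No edge joins two same-colored vertices, so the graph is bipartite.

Yes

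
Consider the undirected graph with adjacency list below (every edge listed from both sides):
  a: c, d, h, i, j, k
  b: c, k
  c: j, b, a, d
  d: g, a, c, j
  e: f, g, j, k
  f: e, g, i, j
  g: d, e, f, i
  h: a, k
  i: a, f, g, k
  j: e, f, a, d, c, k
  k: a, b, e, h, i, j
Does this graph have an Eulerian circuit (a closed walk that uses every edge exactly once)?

Yes

Degrees: a:6, b:2, c:4, d:4, e:4, f:4, g:4, h:2, i:4, j:6, k:6
Every vertex has even degree and the edges form a single connected piece, so an Eulerian circuit exists.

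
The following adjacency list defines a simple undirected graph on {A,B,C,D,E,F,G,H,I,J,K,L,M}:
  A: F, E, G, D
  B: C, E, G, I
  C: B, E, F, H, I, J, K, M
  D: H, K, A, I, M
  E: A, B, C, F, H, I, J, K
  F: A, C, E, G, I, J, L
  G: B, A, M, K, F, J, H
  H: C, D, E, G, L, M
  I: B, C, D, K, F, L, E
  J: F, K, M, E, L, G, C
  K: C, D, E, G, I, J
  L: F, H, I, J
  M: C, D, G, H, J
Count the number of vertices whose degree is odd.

6

Degrees: A:4, B:4, C:8, D:5, E:8, F:7, G:7, H:6, I:7, J:7, K:6, L:4, M:5
Odd-degree vertices: D, F, G, I, J, M.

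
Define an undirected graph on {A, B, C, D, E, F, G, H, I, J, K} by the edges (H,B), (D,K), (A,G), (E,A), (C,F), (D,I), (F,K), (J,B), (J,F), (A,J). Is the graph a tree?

The graph has 11 vertices and 10 edges.
Connected and |E| = |V| - 1, which characterizes a tree.

Yes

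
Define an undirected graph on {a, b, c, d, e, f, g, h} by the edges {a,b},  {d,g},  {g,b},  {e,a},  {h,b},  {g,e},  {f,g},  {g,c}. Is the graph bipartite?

Yes

Partition the vertices as {b, c, d, e, f} vs {a, g, h}. Each listed edge has one endpoint in each part, so the graph is bipartite.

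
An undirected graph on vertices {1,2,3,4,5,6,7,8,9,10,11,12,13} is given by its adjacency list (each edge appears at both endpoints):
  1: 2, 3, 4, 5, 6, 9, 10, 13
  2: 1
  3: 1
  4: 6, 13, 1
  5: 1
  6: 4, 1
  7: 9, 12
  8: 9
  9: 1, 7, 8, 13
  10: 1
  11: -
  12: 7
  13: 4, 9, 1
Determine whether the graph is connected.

No

Component: {11}
Component: {1, 2, 3, 4, 5, 6, 7, 8, 9, 10, 12, 13}
There are 2 separate components, so the graph is not connected.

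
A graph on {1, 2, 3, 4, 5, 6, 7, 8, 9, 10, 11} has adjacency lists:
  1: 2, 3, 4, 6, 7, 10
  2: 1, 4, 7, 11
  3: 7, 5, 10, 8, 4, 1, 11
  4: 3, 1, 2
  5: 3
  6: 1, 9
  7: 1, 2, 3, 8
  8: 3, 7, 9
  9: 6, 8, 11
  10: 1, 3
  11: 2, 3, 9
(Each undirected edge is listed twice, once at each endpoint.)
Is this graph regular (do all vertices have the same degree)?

Degrees: 1:6, 2:4, 3:7, 4:3, 5:1, 6:2, 7:4, 8:3, 9:3, 10:2, 11:3
Vertex 5 has degree 1 while 3 has degree 7, so the graph is not regular.

No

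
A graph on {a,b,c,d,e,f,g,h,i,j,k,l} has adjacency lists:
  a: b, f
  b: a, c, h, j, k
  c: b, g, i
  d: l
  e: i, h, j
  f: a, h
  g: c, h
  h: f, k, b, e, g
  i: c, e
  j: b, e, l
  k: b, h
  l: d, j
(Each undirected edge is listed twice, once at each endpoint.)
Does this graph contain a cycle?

|V| = 12, |E| = 16, number of components = 1.
One cycle is b-j-e-i-c-b.

Yes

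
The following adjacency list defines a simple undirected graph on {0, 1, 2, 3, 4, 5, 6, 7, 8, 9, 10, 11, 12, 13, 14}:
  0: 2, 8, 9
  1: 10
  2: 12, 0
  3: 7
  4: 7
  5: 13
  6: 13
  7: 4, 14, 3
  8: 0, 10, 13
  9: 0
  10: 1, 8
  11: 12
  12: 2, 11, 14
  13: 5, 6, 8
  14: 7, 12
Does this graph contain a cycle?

No

The graph has 15 vertices, 14 edges, and 1 connected component.
A forest on 15 vertices with 1 component has exactly 14 edges, which matches — so no cycle.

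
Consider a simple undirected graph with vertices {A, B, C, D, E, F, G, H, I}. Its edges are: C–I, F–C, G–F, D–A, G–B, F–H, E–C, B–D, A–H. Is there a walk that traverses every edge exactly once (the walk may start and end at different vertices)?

No

Degrees: A:2, B:2, C:3, D:2, E:1, F:3, G:2, H:2, I:1
Odd-degree vertices: C, E, F, I (4 total).
With 4 odd-degree vertices (more than two), no single trail can use every edge.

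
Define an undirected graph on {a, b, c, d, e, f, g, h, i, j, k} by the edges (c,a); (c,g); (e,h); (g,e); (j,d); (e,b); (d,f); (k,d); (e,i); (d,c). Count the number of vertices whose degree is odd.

8

Degrees: a:1, b:1, c:3, d:4, e:4, f:1, g:2, h:1, i:1, j:1, k:1
Odd-degree vertices: a, b, c, f, h, i, j, k.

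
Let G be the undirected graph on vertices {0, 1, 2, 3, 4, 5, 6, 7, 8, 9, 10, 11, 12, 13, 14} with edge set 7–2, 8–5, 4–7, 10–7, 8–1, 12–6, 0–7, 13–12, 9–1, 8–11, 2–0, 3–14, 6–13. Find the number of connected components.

4

Component: {3, 14}
Component: {6, 12, 13}
Component: {0, 2, 4, 7, 10}
Component: {1, 5, 8, 9, 11}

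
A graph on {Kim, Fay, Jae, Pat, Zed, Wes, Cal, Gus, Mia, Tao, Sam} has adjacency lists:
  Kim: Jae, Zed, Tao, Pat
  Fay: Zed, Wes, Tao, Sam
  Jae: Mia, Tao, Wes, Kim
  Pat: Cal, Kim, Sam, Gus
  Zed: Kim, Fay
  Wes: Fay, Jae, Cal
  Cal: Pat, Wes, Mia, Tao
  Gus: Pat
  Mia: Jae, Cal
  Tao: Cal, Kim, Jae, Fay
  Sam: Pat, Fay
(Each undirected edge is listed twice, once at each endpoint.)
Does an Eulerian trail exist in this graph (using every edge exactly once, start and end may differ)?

Degrees: Kim:4, Fay:4, Jae:4, Pat:4, Zed:2, Wes:3, Cal:4, Gus:1, Mia:2, Tao:4, Sam:2
Odd-degree vertices: Wes, Gus (2 total).
With 2 odd-degree vertices and all edges in one connected piece, an Eulerian trail exists (from Wes to Gus).

Yes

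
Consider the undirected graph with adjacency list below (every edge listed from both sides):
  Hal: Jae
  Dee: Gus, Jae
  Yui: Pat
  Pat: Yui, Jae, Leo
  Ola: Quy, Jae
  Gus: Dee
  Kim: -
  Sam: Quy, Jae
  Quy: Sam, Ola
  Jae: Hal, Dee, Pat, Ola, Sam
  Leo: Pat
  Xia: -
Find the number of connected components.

3

Component: {Kim}
Component: {Xia}
Component: {Hal, Dee, Yui, Pat, Ola, Gus, Sam, Quy, Jae, Leo}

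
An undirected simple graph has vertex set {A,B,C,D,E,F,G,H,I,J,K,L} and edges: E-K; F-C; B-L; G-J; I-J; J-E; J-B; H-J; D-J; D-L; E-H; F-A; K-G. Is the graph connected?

No

Component: {A, C, F}
Component: {B, D, E, G, H, I, J, K, L}
No edge joins these 2 groups, so the graph is disconnected.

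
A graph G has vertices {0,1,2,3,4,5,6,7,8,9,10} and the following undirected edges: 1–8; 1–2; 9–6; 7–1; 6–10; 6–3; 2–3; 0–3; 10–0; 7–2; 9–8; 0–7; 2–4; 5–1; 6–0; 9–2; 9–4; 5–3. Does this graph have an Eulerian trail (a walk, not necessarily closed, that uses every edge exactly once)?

Yes

Degrees: 0:4, 1:4, 2:5, 3:4, 4:2, 5:2, 6:4, 7:3, 8:2, 9:4, 10:2
Odd-degree vertices: 2, 7 (2 total).
With 2 odd-degree vertices and all edges in one connected piece, an Eulerian trail exists (from 2 to 7).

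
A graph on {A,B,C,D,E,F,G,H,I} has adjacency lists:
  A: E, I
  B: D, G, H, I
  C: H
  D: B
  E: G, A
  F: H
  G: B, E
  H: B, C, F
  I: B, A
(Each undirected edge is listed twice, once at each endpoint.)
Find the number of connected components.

Component: {A, B, C, D, E, F, G, H, I}

1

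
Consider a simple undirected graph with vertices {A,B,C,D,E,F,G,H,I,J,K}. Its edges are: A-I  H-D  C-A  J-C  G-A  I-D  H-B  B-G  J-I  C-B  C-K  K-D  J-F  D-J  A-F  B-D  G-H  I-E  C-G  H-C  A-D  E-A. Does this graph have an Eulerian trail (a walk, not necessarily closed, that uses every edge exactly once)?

Yes

Degrees: A:6, B:4, C:6, D:6, E:2, F:2, G:4, H:4, I:4, J:4, K:2
Odd-degree vertices: none (0 total).
The non-isolated vertices are connected and exactly 0 have odd degree, so an Eulerian trail exists.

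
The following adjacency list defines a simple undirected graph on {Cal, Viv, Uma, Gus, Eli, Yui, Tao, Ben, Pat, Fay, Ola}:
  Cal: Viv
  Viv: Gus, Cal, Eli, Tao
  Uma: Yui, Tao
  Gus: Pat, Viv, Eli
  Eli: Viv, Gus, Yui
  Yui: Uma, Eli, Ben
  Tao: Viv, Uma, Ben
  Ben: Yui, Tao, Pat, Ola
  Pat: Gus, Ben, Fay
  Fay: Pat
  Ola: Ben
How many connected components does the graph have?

1

Component: {Cal, Viv, Uma, Gus, Eli, Yui, Tao, Ben, Pat, Fay, Ola}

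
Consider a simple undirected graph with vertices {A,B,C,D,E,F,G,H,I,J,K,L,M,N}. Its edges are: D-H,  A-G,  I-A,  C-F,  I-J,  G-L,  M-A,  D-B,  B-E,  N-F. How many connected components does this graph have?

4

Component: {K}
Component: {C, F, N}
Component: {B, D, E, H}
Component: {A, G, I, J, L, M}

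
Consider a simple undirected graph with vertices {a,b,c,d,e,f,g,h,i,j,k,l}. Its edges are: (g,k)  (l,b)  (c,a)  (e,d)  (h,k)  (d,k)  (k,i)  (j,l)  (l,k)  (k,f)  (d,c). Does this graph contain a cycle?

No

|V| = 12, |E| = 11, number of components = 1.
A forest on 12 vertices with 1 component has exactly 11 edges, which matches — so no cycle.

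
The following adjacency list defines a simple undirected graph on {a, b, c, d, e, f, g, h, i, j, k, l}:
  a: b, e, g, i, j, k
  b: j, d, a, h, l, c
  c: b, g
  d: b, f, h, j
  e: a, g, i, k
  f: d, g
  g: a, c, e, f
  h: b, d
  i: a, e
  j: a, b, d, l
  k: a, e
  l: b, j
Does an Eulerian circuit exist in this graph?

Degrees: a:6, b:6, c:2, d:4, e:4, f:2, g:4, h:2, i:2, j:4, k:2, l:2
Every vertex has even degree and the edges form a single connected piece, so an Eulerian circuit exists.

Yes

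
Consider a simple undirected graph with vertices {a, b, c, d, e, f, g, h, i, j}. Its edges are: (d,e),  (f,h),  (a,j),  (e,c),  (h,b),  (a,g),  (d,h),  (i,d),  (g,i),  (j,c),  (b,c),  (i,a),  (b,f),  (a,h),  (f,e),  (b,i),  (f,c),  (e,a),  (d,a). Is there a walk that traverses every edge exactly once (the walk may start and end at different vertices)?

Yes

Degrees: a:6, b:4, c:4, d:4, e:4, f:4, g:2, h:4, i:4, j:2
Odd-degree vertices: none (0 total).
The non-isolated vertices are connected and exactly 0 have odd degree, so an Eulerian trail exists.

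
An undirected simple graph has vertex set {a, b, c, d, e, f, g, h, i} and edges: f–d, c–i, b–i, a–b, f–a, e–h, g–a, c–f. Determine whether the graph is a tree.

No

|V| = 9, |E| = 8.
It splits into 2 components, so it cannot be a tree.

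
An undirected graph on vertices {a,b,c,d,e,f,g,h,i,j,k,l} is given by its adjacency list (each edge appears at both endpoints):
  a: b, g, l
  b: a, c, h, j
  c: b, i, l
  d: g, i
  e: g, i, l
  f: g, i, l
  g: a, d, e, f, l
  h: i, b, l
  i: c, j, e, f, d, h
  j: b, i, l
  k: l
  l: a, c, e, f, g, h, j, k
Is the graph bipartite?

No

The cycle a-g-l-a has length 3, which is odd, so the graph is not bipartite.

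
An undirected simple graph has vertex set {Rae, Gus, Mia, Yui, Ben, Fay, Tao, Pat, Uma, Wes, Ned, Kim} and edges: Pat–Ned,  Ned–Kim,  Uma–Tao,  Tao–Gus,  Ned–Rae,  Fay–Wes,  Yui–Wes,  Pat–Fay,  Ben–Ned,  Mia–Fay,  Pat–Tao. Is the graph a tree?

Yes

|V| = 12, |E| = 11.
It is connected with exactly 11 edges, hence acyclic — it is a tree.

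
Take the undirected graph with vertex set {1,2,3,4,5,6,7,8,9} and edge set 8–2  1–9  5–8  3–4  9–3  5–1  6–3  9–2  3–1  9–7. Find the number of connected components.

1

Component: {1, 2, 3, 4, 5, 6, 7, 8, 9}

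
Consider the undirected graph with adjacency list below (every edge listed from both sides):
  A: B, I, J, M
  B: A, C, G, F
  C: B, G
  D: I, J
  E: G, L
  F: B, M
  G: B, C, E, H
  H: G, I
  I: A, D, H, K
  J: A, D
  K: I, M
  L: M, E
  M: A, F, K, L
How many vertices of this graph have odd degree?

Degrees: A:4, B:4, C:2, D:2, E:2, F:2, G:4, H:2, I:4, J:2, K:2, L:2, M:4
Odd-degree vertices: none.

0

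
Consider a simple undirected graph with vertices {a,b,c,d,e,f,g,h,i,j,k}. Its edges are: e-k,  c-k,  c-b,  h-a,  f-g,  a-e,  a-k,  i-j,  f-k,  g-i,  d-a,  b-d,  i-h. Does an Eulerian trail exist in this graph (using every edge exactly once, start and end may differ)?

Yes

Degrees: a:4, b:2, c:2, d:2, e:2, f:2, g:2, h:2, i:3, j:1, k:4
Odd-degree vertices: i, j (2 total).
The non-isolated vertices are connected and exactly 2 have odd degree, so an Eulerian trail exists (from i to j).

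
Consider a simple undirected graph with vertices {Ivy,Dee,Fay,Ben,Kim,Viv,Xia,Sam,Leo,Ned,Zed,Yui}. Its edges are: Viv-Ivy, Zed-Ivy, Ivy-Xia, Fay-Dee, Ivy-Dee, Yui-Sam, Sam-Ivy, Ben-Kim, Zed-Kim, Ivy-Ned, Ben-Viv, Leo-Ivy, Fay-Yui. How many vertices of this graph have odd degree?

Degrees: Ivy:7, Dee:2, Fay:2, Ben:2, Kim:2, Viv:2, Xia:1, Sam:2, Leo:1, Ned:1, Zed:2, Yui:2
Odd-degree vertices: Ivy, Xia, Leo, Ned.

4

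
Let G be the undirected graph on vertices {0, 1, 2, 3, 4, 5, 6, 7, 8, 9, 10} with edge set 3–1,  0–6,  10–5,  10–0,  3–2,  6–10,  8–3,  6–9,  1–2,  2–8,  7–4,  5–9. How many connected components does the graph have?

3

Component: {4, 7}
Component: {1, 2, 3, 8}
Component: {0, 5, 6, 9, 10}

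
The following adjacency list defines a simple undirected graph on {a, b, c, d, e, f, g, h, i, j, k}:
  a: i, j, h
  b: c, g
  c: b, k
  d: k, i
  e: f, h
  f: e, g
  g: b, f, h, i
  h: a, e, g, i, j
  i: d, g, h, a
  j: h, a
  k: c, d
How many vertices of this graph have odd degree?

2

Degrees: a:3, b:2, c:2, d:2, e:2, f:2, g:4, h:5, i:4, j:2, k:2
Odd-degree vertices: a, h.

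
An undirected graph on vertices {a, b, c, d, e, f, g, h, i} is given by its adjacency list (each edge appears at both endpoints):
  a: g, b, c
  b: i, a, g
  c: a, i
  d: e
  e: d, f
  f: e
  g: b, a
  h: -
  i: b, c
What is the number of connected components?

3

Component: {h}
Component: {d, e, f}
Component: {a, b, c, g, i}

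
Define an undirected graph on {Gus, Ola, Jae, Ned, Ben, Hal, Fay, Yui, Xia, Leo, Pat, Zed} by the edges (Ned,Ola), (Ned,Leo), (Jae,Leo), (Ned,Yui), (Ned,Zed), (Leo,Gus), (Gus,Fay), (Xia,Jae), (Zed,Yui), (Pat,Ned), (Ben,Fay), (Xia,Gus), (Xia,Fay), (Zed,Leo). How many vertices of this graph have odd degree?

Degrees: Gus:3, Ola:1, Jae:2, Ned:5, Ben:1, Hal:0, Fay:3, Yui:2, Xia:3, Leo:4, Pat:1, Zed:3
Odd-degree vertices: Gus, Ola, Ned, Ben, Fay, Xia, Pat, Zed.

8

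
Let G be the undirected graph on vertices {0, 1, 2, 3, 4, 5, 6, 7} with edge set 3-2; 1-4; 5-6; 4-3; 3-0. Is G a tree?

The graph has 8 vertices and 5 edges.
It is not connected, so it is not a tree.

No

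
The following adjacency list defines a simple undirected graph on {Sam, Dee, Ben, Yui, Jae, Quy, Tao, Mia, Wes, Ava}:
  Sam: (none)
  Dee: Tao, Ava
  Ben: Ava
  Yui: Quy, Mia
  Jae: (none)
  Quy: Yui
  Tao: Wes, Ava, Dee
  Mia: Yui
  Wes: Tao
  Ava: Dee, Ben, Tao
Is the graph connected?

No

Component: {Sam}
Component: {Jae}
Component: {Yui, Quy, Mia}
Component: {Dee, Ben, Tao, Wes, Ava}
There are 4 separate components, so the graph is not connected.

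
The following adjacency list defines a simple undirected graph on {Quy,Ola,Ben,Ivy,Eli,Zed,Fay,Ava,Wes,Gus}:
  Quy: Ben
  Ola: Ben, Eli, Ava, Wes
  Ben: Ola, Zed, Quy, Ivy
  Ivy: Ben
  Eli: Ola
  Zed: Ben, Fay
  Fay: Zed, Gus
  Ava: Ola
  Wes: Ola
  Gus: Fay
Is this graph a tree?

Yes

|V| = 10, |E| = 9.
It is connected with exactly 9 edges, hence acyclic — it is a tree.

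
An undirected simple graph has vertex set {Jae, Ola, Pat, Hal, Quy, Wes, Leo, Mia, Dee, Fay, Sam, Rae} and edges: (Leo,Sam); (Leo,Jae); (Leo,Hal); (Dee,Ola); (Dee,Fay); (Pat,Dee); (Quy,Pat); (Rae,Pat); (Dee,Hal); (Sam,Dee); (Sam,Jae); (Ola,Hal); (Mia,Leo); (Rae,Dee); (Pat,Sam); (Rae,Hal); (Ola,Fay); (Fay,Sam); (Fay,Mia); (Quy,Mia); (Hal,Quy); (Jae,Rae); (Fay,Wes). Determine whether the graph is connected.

Yes

Starting from Jae and exploring outward reaches every vertex (Jae, Sam, Leo, Rae, Fay, Pat, Dee, Hal, Mia, Wes, Ola, Quy); the graph is connected.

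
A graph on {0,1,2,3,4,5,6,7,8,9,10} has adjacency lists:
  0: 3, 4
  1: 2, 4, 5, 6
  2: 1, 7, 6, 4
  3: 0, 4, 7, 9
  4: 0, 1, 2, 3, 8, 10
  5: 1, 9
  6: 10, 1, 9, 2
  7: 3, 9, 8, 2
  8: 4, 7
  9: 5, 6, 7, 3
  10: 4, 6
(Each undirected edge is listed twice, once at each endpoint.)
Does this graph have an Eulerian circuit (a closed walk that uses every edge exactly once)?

Degrees: 0:2, 1:4, 2:4, 3:4, 4:6, 5:2, 6:4, 7:4, 8:2, 9:4, 10:2
Every vertex has even degree and the edges form a single connected piece, so an Eulerian circuit exists.

Yes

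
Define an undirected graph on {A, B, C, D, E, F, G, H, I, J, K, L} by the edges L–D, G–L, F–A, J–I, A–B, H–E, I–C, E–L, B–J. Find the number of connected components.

Component: {K}
Component: {D, E, G, H, L}
Component: {A, B, C, F, I, J}

3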